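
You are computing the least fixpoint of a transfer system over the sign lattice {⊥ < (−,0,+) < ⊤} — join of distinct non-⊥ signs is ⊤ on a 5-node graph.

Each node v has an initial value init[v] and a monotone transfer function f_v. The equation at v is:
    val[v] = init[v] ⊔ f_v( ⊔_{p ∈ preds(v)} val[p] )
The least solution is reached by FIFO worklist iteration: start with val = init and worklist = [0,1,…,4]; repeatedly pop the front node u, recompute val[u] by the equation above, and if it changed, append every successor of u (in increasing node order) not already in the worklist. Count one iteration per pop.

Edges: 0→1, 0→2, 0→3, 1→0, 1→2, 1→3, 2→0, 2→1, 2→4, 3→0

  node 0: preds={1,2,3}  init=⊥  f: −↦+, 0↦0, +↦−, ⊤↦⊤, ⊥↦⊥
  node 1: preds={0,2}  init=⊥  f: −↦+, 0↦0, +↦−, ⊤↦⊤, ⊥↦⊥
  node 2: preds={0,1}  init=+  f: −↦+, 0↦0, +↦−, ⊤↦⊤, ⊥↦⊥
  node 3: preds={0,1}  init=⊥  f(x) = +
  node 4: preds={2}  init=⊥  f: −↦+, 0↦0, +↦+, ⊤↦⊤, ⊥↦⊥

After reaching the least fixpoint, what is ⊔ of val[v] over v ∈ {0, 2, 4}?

⊤

Trace (9 dequeues):
  [1] u=0 | in + | out − | prev ⊥ | push {}
  [2] u=1 | in ⊤ | out ⊤ | prev ⊥ | push {0}
  [3] u=2 | in ⊤ | out ⊤ | prev + | push {1}
  [4] u=3 | in ⊤ | out + | prev ⊥ | push {}
  [5] u=4 | in ⊤ | out ⊤ | prev ⊥ | push {}
  [6] u=0 | in ⊤ | out ⊤ | prev − | push {2,3}
  [7] u=1 | in ⊤ | out ⊤ | ==
  [8] u=2 | in ⊤ | out ⊤ | ==
  [9] u=3 | in ⊤ | out + | ==

Converged values:
  [0] ⊤
  [1] ⊤
  [2] ⊤
  [3] +
  [4] ⊤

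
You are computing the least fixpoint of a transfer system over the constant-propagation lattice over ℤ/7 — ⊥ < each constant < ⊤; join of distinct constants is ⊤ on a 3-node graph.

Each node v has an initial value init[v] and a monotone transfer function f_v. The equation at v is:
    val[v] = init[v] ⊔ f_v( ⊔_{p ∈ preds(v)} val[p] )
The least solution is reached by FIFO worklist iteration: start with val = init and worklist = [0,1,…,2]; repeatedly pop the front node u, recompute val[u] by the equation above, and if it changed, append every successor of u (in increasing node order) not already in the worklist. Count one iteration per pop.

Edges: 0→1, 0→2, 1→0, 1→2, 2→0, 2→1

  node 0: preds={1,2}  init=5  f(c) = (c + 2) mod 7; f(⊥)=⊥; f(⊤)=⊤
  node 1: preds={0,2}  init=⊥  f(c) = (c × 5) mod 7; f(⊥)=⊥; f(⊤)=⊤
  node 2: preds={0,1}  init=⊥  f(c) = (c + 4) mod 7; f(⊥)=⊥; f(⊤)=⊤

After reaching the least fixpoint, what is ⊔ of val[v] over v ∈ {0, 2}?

⊤

Iteration log — 7 steps:
  step 1. node 0  ⊔preds=⊥  new=5  stable
  step 2. node 1  ⊔preds=5  new=4  old=⊥  +wl: 0
  step 3. node 2  ⊔preds=⊤  new=⊤  old=⊥  +wl: 1
  step 4. node 0  ⊔preds=⊤  new=⊤  old=5  +wl: 2
  step 5. node 1  ⊔preds=⊤  new=⊤  old=4  +wl: 0
  step 6. node 2  ⊔preds=⊤  new=⊤  stable
  step 7. node 0  ⊔preds=⊤  new=⊤  stable

Least fixpoint reached:
  node 0: ⊤
  node 1: ⊤
  node 2: ⊤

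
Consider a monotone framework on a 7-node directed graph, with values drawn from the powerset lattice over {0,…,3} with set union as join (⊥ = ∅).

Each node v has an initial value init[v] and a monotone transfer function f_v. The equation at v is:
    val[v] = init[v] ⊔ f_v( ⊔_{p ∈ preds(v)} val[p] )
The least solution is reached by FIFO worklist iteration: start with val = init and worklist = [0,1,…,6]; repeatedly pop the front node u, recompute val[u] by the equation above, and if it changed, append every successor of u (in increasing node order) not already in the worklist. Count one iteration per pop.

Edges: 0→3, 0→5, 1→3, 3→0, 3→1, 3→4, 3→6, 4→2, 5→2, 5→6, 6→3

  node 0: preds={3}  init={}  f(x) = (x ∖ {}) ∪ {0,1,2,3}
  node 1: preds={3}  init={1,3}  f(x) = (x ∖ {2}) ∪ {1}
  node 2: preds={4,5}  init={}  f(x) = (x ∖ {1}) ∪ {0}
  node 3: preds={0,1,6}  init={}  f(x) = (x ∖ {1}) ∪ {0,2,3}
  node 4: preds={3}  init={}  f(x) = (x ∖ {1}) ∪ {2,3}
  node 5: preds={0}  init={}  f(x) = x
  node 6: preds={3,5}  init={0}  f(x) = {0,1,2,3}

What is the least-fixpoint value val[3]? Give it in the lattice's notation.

{0,2,3}

Worklist (11 pops):
  #1 pop 0: in={} → {0,1,2,3} (was {}); enqueue []
  #2 pop 1: in={} → {1,3} (no change)
  #3 pop 2: in={} → {0} (was {}); enqueue []
  #4 pop 3: in={0,1,2,3} → {0,2,3} (was {}); enqueue [0,1]
  #5 pop 4: in={0,2,3} → {0,2,3} (was {}); enqueue [2]
  #6 pop 5: in={0,1,2,3} → {0,1,2,3} (was {}); enqueue []
  #7 pop 6: in={0,1,2,3} → {0,1,2,3} (was {0}); enqueue [3]
  #8 pop 0: in={0,2,3} → {0,1,2,3} (no change)
  #9 pop 1: in={0,2,3} → {0,1,3} (was {1,3}); enqueue []
  #10 pop 2: in={0,1,2,3} → {0,2,3} (was {0}); enqueue []
  #11 pop 3: in={0,1,2,3} → {0,2,3} (no change)

Fixpoint:
  val[0] = {0,1,2,3}
  val[1] = {0,1,3}
  val[2] = {0,2,3}
  val[3] = {0,2,3}
  val[4] = {0,2,3}
  val[5] = {0,1,2,3}
  val[6] = {0,1,2,3}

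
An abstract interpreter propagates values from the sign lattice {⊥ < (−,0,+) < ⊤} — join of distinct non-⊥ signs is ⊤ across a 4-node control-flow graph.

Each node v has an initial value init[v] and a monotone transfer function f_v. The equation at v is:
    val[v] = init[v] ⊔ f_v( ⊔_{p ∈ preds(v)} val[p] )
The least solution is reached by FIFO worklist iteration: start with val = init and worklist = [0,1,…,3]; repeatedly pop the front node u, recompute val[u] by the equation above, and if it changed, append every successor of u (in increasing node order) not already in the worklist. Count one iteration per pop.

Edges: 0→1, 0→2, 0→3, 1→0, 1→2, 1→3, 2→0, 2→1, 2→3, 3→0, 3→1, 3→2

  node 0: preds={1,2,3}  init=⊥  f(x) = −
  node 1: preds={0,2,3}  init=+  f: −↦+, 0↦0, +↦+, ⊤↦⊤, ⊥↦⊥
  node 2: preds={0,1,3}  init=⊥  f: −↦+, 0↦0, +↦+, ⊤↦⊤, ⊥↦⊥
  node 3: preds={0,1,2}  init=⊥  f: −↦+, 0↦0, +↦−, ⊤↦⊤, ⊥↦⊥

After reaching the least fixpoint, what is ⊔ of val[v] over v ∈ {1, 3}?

⊤

Worklist (9 pops):
  #1 pop 0: in=+ → − (was ⊥); enqueue []
  #2 pop 1: in=− → + (no change)
  #3 pop 2: in=⊤ → ⊤ (was ⊥); enqueue [0,1]
  #4 pop 3: in=⊤ → ⊤ (was ⊥); enqueue [2]
  #5 pop 0: in=⊤ → − (no change)
  #6 pop 1: in=⊤ → ⊤ (was +); enqueue [0,3]
  #7 pop 2: in=⊤ → ⊤ (no change)
  #8 pop 0: in=⊤ → − (no change)
  #9 pop 3: in=⊤ → ⊤ (no change)

Fixpoint:
  val[0] = −
  val[1] = ⊤
  val[2] = ⊤
  val[3] = ⊤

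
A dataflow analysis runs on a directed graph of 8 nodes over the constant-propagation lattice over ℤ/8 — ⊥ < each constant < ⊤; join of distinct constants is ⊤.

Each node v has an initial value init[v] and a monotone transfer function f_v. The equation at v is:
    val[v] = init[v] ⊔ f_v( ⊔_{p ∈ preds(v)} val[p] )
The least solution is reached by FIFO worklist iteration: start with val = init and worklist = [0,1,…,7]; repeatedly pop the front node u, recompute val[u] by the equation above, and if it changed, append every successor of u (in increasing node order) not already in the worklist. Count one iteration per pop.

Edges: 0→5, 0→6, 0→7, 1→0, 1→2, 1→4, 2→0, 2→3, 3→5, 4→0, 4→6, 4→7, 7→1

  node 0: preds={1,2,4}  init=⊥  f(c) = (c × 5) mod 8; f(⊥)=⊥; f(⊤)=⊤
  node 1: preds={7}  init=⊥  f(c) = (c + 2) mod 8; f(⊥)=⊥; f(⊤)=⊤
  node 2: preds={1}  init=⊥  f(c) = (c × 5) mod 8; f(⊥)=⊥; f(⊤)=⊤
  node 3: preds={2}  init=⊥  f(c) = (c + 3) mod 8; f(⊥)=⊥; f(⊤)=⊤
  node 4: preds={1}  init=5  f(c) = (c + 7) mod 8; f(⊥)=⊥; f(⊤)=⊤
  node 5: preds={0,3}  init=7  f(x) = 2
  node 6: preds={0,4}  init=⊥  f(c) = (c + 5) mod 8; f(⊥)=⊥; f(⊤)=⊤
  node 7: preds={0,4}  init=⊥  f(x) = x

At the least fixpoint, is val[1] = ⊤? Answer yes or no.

yes

Trace (18 dequeues):
  [1] u=0 | in 5 | out 1 | prev ⊥ | push {}
  [2] u=1 | in ⊥ | out ⊥ | ==
  [3] u=2 | in ⊥ | out ⊥ | ==
  [4] u=3 | in ⊥ | out ⊥ | ==
  [5] u=4 | in ⊥ | out 5 | ==
  [6] u=5 | in 1 | out ⊤ | prev 7 | push {}
  [7] u=6 | in ⊤ | out ⊤ | prev ⊥ | push {}
  [8] u=7 | in ⊤ | out ⊤ | prev ⊥ | push {1}
  [9] u=1 | in ⊤ | out ⊤ | prev ⊥ | push {0,2,4}
  [10] u=0 | in ⊤ | out ⊤ | prev 1 | push {5,6,7}
  [11] u=2 | in ⊤ | out ⊤ | prev ⊥ | push {0,3}
  [12] u=4 | in ⊤ | out ⊤ | prev 5 | push {}
  [13] u=5 | in ⊤ | out ⊤ | ==
  [14] u=6 | in ⊤ | out ⊤ | ==
  [15] u=7 | in ⊤ | out ⊤ | ==
  [16] u=0 | in ⊤ | out ⊤ | ==
  [17] u=3 | in ⊤ | out ⊤ | prev ⊥ | push {5}
  [18] u=5 | in ⊤ | out ⊤ | ==

Converged values:
  [0] ⊤
  [1] ⊤
  [2] ⊤
  [3] ⊤
  [4] ⊤
  [5] ⊤
  [6] ⊤
  [7] ⊤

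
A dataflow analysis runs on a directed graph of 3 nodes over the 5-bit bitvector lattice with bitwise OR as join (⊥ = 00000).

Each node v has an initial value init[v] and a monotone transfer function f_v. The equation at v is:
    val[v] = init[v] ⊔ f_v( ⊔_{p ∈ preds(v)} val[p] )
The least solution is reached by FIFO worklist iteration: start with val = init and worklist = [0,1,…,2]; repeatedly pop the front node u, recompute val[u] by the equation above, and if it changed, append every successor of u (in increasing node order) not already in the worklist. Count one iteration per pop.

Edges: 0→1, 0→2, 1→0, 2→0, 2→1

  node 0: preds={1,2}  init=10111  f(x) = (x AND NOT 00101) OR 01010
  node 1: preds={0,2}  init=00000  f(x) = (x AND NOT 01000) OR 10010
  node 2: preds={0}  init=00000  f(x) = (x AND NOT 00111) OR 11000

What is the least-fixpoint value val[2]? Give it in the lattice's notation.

Worklist (5 pops):
  #1 pop 0: in=00000 → 11111 (was 10111); enqueue []
  #2 pop 1: in=11111 → 10111 (was 00000); enqueue [0]
  #3 pop 2: in=11111 → 11000 (was 00000); enqueue [1]
  #4 pop 0: in=11111 → 11111 (no change)
  #5 pop 1: in=11111 → 10111 (no change)

Fixpoint:
  val[0] = 11111
  val[1] = 10111
  val[2] = 11000

11000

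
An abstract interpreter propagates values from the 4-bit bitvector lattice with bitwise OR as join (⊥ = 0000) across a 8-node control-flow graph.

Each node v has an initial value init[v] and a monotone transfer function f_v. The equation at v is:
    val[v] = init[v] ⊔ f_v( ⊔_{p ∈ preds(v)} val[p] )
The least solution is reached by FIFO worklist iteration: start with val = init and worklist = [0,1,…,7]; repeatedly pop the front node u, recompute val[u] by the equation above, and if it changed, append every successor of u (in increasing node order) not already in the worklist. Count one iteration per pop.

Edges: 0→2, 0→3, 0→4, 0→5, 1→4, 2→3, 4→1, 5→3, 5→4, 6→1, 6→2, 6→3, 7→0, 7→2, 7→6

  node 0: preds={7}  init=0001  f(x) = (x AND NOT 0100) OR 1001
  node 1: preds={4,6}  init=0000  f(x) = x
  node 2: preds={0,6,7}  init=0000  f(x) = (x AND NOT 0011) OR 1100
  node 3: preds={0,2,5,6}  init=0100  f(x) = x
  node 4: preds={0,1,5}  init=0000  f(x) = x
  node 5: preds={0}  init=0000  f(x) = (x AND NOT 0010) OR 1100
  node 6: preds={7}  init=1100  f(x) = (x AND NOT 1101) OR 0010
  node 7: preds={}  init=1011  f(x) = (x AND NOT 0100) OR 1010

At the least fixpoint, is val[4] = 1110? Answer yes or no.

no

Trace (12 dequeues):
  [1] u=0 | in 1011 | out 1011 | prev 0001 | push {}
  [2] u=1 | in 1100 | out 1100 | prev 0000 | push {}
  [3] u=2 | in 1111 | out 1100 | prev 0000 | push {}
  [4] u=3 | in 1111 | out 1111 | prev 0100 | push {}
  [5] u=4 | in 1111 | out 1111 | prev 0000 | push {1}
  [6] u=5 | in 1011 | out 1101 | prev 0000 | push {3,4}
  [7] u=6 | in 1011 | out 1110 | prev 1100 | push {2}
  [8] u=7 | in 0000 | out 1011 | ==
  [9] u=1 | in 1111 | out 1111 | prev 1100 | push {}
  [10] u=3 | in 1111 | out 1111 | ==
  [11] u=4 | in 1111 | out 1111 | ==
  [12] u=2 | in 1111 | out 1100 | ==

Converged values:
  [0] 1011
  [1] 1111
  [2] 1100
  [3] 1111
  [4] 1111
  [5] 1101
  [6] 1110
  [7] 1011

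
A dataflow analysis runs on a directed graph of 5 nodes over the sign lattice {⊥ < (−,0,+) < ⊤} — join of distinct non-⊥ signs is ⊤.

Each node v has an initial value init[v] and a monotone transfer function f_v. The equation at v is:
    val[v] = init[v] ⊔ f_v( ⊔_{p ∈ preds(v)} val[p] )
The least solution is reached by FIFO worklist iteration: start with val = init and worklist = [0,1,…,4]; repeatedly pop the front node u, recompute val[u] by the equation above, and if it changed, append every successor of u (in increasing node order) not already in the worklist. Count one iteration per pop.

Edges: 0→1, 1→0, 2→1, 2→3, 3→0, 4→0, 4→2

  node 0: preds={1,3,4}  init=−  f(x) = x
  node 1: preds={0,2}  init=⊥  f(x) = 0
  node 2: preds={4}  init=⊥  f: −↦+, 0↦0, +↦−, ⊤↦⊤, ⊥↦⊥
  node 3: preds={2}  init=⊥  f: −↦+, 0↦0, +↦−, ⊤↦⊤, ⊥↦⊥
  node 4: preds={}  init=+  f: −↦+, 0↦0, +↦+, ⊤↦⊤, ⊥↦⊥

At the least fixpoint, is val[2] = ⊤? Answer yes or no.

no

Worklist (7 pops):
  #1 pop 0: in=+ → ⊤ (was −); enqueue []
  #2 pop 1: in=⊤ → 0 (was ⊥); enqueue [0]
  #3 pop 2: in=+ → − (was ⊥); enqueue [1]
  #4 pop 3: in=− → + (was ⊥); enqueue []
  #5 pop 4: in=⊥ → + (no change)
  #6 pop 0: in=⊤ → ⊤ (no change)
  #7 pop 1: in=⊤ → 0 (no change)

Fixpoint:
  val[0] = ⊤
  val[1] = 0
  val[2] = −
  val[3] = +
  val[4] = +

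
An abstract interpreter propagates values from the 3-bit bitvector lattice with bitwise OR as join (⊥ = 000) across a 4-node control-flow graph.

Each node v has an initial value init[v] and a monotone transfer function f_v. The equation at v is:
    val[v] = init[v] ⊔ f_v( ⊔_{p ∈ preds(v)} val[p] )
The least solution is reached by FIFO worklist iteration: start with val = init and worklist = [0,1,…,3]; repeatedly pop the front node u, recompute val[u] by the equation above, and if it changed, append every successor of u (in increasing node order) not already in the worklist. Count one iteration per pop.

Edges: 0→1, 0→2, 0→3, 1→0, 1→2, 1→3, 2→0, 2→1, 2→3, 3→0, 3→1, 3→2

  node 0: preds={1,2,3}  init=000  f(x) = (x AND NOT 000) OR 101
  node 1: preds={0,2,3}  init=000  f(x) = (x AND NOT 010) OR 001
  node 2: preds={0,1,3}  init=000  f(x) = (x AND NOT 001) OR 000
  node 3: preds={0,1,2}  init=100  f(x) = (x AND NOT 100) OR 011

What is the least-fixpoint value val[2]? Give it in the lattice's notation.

Worklist (10 pops):
  #1 pop 0: in=100 → 101 (was 000); enqueue []
  #2 pop 1: in=101 → 101 (was 000); enqueue [0]
  #3 pop 2: in=101 → 100 (was 000); enqueue [1]
  #4 pop 3: in=101 → 111 (was 100); enqueue [2]
  #5 pop 0: in=111 → 111 (was 101); enqueue [3]
  #6 pop 1: in=111 → 101 (no change)
  #7 pop 2: in=111 → 110 (was 100); enqueue [0,1]
  #8 pop 3: in=111 → 111 (no change)
  #9 pop 0: in=111 → 111 (no change)
  #10 pop 1: in=111 → 101 (no change)

Fixpoint:
  val[0] = 111
  val[1] = 101
  val[2] = 110
  val[3] = 111

110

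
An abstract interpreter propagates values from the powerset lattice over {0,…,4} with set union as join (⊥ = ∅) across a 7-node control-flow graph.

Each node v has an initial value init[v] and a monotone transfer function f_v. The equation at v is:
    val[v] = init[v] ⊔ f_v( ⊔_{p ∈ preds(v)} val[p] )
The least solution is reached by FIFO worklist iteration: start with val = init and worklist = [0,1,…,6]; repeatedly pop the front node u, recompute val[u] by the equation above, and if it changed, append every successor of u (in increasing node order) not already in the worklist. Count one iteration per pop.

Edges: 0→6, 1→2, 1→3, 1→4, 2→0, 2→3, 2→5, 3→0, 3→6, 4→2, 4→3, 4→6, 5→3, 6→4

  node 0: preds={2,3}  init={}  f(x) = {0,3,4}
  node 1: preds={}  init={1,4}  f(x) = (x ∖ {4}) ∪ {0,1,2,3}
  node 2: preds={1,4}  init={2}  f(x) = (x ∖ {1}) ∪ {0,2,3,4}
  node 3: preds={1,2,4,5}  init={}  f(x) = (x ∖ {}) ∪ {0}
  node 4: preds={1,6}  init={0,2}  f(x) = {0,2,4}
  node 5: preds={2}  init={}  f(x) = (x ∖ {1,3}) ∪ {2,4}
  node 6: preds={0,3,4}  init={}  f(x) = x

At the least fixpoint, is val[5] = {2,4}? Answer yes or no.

no

Iteration log — 11 steps:
  step 1. node 0  ⊔preds={2}  new={0,3,4}  old={}  +wl: 
  step 2. node 1  ⊔preds={}  new={0,1,2,3,4}  old={1,4}  +wl: 
  step 3. node 2  ⊔preds={0,1,2,3,4}  new={0,2,3,4}  old={2}  +wl: 0
  step 4. node 3  ⊔preds={0,1,2,3,4}  new={0,1,2,3,4}  old={}  +wl: 
  step 5. node 4  ⊔preds={0,1,2,3,4}  new={0,2,4}  old={0,2}  +wl: 2,3
  step 6. node 5  ⊔preds={0,2,3,4}  new={0,2,4}  old={}  +wl: 
  step 7. node 6  ⊔preds={0,1,2,3,4}  new={0,1,2,3,4}  old={}  +wl: 4
  step 8. node 0  ⊔preds={0,1,2,3,4}  new={0,3,4}  stable
  step 9. node 2  ⊔preds={0,1,2,3,4}  new={0,2,3,4}  stable
  step 10. node 3  ⊔preds={0,1,2,3,4}  new={0,1,2,3,4}  stable
  step 11. node 4  ⊔preds={0,1,2,3,4}  new={0,2,4}  stable

Least fixpoint reached:
  node 0: {0,3,4}
  node 1: {0,1,2,3,4}
  node 2: {0,2,3,4}
  node 3: {0,1,2,3,4}
  node 4: {0,2,4}
  node 5: {0,2,4}
  node 6: {0,1,2,3,4}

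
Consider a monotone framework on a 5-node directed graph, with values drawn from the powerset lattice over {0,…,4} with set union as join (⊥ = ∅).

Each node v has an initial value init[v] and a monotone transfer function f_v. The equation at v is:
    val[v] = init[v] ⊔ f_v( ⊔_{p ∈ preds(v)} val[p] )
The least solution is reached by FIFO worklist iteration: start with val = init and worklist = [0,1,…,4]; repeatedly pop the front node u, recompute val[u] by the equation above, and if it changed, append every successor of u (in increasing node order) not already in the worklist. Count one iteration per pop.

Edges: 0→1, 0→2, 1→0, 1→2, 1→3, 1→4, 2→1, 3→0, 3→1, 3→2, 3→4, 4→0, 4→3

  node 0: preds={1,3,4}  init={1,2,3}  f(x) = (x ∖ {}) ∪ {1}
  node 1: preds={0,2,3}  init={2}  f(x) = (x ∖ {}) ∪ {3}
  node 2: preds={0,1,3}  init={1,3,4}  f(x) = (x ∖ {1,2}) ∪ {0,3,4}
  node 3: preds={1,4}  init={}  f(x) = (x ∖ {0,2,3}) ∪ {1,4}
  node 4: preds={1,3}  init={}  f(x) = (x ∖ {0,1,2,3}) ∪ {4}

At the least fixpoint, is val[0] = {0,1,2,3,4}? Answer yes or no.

yes

Iteration log — 13 steps:
  step 1. node 0  ⊔preds={2}  new={1,2,3}  stable
  step 2. node 1  ⊔preds={1,2,3,4}  new={1,2,3,4}  old={2}  +wl: 0
  step 3. node 2  ⊔preds={1,2,3,4}  new={0,1,3,4}  old={1,3,4}  +wl: 1
  step 4. node 3  ⊔preds={1,2,3,4}  new={1,4}  old={}  +wl: 2
  step 5. node 4  ⊔preds={1,2,3,4}  new={4}  old={}  +wl: 3
  step 6. node 0  ⊔preds={1,2,3,4}  new={1,2,3,4}  old={1,2,3}  +wl: 
  step 7. node 1  ⊔preds={0,1,2,3,4}  new={0,1,2,3,4}  old={1,2,3,4}  +wl: 0,4
  step 8. node 2  ⊔preds={0,1,2,3,4}  new={0,1,3,4}  stable
  step 9. node 3  ⊔preds={0,1,2,3,4}  new={1,4}  stable
  step 10. node 0  ⊔preds={0,1,2,3,4}  new={0,1,2,3,4}  old={1,2,3,4}  +wl: 1,2
  step 11. node 4  ⊔preds={0,1,2,3,4}  new={4}  stable
  step 12. node 1  ⊔preds={0,1,2,3,4}  new={0,1,2,3,4}  stable
  step 13. node 2  ⊔preds={0,1,2,3,4}  new={0,1,3,4}  stable

Least fixpoint reached:
  node 0: {0,1,2,3,4}
  node 1: {0,1,2,3,4}
  node 2: {0,1,3,4}
  node 3: {1,4}
  node 4: {4}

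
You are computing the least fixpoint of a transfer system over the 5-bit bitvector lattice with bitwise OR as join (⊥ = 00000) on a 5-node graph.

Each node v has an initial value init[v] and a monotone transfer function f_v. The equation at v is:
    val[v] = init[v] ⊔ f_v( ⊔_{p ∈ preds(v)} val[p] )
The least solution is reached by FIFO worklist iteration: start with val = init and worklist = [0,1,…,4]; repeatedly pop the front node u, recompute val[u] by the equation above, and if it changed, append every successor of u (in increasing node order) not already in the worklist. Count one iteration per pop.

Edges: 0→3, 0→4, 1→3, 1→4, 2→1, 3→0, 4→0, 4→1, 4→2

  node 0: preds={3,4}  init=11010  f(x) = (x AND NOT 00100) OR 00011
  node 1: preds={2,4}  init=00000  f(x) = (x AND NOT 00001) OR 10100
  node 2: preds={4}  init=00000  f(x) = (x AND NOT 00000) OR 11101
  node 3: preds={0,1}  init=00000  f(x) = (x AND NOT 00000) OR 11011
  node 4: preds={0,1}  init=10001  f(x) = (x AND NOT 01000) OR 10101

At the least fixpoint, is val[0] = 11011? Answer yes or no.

yes

Trace (11 dequeues):
  [1] u=0 | in 10001 | out 11011 | prev 11010 | push {}
  [2] u=1 | in 10001 | out 10100 | prev 00000 | push {}
  [3] u=2 | in 10001 | out 11101 | prev 00000 | push {1}
  [4] u=3 | in 11111 | out 11111 | prev 00000 | push {0}
  [5] u=4 | in 11111 | out 10111 | prev 10001 | push {2}
  [6] u=1 | in 11111 | out 11110 | prev 10100 | push {3,4}
  [7] u=0 | in 11111 | out 11011 | ==
  [8] u=2 | in 10111 | out 11111 | prev 11101 | push {1}
  [9] u=3 | in 11111 | out 11111 | ==
  [10] u=4 | in 11111 | out 10111 | ==
  [11] u=1 | in 11111 | out 11110 | ==

Converged values:
  [0] 11011
  [1] 11110
  [2] 11111
  [3] 11111
  [4] 10111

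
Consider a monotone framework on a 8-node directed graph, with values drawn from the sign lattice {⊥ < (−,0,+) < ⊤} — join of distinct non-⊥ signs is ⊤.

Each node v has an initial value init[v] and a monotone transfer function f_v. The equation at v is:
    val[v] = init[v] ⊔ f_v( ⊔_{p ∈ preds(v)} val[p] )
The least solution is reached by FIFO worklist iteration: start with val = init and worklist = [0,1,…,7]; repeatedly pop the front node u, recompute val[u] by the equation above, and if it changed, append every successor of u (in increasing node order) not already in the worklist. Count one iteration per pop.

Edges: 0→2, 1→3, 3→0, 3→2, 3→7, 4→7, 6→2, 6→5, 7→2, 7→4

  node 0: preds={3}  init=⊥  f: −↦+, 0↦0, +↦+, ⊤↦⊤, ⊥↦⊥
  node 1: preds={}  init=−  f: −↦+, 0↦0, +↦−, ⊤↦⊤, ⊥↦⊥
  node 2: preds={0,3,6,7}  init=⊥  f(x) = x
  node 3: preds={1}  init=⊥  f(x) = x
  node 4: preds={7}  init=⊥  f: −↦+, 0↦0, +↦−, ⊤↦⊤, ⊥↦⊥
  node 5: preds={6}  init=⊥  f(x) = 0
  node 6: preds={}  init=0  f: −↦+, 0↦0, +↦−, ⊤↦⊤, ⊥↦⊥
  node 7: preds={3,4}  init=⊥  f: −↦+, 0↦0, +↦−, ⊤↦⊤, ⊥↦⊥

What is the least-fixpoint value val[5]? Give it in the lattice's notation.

Worklist (12 pops):
  #1 pop 0: in=⊥ → ⊥ (no change)
  #2 pop 1: in=⊥ → − (no change)
  #3 pop 2: in=0 → 0 (was ⊥); enqueue []
  #4 pop 3: in=− → − (was ⊥); enqueue [0,2]
  #5 pop 4: in=⊥ → ⊥ (no change)
  #6 pop 5: in=0 → 0 (was ⊥); enqueue []
  #7 pop 6: in=⊥ → 0 (no change)
  #8 pop 7: in=− → + (was ⊥); enqueue [4]
  #9 pop 0: in=− → + (was ⊥); enqueue []
  #10 pop 2: in=⊤ → ⊤ (was 0); enqueue []
  #11 pop 4: in=+ → − (was ⊥); enqueue [7]
  #12 pop 7: in=− → + (no change)

Fixpoint:
  val[0] = +
  val[1] = −
  val[2] = ⊤
  val[3] = −
  val[4] = −
  val[5] = 0
  val[6] = 0
  val[7] = +

0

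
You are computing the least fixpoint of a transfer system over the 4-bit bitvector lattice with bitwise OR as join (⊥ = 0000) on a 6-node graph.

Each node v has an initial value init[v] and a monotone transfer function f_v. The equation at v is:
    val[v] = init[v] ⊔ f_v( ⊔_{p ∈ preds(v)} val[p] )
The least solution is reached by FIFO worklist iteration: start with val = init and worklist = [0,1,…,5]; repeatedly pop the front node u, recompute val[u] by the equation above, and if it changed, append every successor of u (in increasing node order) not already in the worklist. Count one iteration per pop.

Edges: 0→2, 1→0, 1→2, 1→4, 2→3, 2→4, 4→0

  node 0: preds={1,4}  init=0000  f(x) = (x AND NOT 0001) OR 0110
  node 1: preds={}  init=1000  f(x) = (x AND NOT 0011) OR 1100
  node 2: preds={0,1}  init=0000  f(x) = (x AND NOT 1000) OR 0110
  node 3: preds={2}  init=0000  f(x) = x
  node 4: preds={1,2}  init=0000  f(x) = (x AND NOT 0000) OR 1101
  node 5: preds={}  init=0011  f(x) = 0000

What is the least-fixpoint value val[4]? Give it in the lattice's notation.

Worklist (7 pops):
  #1 pop 0: in=1000 → 1110 (was 0000); enqueue []
  #2 pop 1: in=0000 → 1100 (was 1000); enqueue [0]
  #3 pop 2: in=1110 → 0110 (was 0000); enqueue []
  #4 pop 3: in=0110 → 0110 (was 0000); enqueue []
  #5 pop 4: in=1110 → 1111 (was 0000); enqueue []
  #6 pop 5: in=0000 → 0011 (no change)
  #7 pop 0: in=1111 → 1110 (no change)

Fixpoint:
  val[0] = 1110
  val[1] = 1100
  val[2] = 0110
  val[3] = 0110
  val[4] = 1111
  val[5] = 0011

1111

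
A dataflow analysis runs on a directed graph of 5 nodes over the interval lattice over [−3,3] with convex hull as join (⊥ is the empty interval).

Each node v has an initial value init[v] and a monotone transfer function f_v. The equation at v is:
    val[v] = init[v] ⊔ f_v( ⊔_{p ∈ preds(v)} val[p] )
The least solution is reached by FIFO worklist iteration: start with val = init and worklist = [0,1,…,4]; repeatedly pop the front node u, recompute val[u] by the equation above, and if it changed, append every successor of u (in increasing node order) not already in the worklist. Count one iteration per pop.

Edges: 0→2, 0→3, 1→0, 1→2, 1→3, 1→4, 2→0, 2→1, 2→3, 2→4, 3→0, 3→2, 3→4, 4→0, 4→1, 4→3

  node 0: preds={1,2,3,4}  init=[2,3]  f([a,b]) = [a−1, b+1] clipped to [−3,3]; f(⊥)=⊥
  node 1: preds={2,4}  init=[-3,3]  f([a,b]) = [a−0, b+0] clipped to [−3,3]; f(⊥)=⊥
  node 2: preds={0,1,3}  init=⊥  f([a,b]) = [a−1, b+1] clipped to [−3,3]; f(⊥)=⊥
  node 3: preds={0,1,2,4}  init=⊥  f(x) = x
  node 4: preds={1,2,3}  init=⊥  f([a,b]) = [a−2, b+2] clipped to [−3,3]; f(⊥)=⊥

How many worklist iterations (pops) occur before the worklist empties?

9

Worklist (9 pops):
  #1 pop 0: in=[-3,3] → [-3,3] (was [2,3]); enqueue []
  #2 pop 1: in=⊥ → [-3,3] (no change)
  #3 pop 2: in=[-3,3] → [-3,3] (was ⊥); enqueue [0,1]
  #4 pop 3: in=[-3,3] → [-3,3] (was ⊥); enqueue [2]
  #5 pop 4: in=[-3,3] → [-3,3] (was ⊥); enqueue [3]
  #6 pop 0: in=[-3,3] → [-3,3] (no change)
  #7 pop 1: in=[-3,3] → [-3,3] (no change)
  #8 pop 2: in=[-3,3] → [-3,3] (no change)
  #9 pop 3: in=[-3,3] → [-3,3] (no change)

Fixpoint:
  val[0] = [-3,3]
  val[1] = [-3,3]
  val[2] = [-3,3]
  val[3] = [-3,3]
  val[4] = [-3,3]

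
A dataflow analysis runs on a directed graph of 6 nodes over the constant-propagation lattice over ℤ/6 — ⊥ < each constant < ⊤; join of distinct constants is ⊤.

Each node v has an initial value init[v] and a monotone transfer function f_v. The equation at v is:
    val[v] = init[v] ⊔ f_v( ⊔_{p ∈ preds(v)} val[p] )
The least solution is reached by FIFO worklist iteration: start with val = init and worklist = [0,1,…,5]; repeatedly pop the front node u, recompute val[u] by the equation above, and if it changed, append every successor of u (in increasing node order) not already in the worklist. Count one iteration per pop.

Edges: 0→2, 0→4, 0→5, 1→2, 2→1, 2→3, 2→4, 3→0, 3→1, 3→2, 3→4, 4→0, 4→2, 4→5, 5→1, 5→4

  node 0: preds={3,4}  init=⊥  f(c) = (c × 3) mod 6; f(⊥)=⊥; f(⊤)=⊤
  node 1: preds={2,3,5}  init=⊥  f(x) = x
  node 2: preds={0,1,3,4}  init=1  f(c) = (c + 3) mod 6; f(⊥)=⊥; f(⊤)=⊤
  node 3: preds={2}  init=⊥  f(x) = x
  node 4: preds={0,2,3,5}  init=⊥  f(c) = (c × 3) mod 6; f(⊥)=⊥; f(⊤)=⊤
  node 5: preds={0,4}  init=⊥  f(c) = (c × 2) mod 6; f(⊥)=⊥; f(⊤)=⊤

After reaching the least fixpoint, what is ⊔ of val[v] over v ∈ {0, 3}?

⊤

Trace (11 dequeues):
  [1] u=0 | in ⊥ | out ⊥ | ==
  [2] u=1 | in 1 | out 1 | prev ⊥ | push {}
  [3] u=2 | in 1 | out ⊤ | prev 1 | push {1}
  [4] u=3 | in ⊤ | out ⊤ | prev ⊥ | push {0,2}
  [5] u=4 | in ⊤ | out ⊤ | prev ⊥ | push {}
  [6] u=5 | in ⊤ | out ⊤ | prev ⊥ | push {4}
  [7] u=1 | in ⊤ | out ⊤ | prev 1 | push {}
  [8] u=0 | in ⊤ | out ⊤ | prev ⊥ | push {5}
  [9] u=2 | in ⊤ | out ⊤ | ==
  [10] u=4 | in ⊤ | out ⊤ | ==
  [11] u=5 | in ⊤ | out ⊤ | ==

Converged values:
  [0] ⊤
  [1] ⊤
  [2] ⊤
  [3] ⊤
  [4] ⊤
  [5] ⊤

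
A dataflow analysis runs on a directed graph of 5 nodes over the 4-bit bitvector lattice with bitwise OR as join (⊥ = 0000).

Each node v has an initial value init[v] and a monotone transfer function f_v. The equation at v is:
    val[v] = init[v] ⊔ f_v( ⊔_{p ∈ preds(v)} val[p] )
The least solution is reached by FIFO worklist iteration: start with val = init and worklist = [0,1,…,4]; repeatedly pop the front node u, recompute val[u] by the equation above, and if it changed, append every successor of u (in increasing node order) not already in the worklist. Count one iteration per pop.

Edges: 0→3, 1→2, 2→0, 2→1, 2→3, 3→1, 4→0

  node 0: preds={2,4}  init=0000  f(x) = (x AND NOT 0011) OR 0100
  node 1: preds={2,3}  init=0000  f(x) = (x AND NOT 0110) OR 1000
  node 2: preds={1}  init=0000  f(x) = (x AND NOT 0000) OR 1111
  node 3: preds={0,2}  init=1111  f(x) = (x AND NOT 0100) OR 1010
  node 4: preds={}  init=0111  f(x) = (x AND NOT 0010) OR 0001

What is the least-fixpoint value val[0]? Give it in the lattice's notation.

Worklist (8 pops):
  #1 pop 0: in=0111 → 0100 (was 0000); enqueue []
  #2 pop 1: in=1111 → 1001 (was 0000); enqueue []
  #3 pop 2: in=1001 → 1111 (was 0000); enqueue [0,1]
  #4 pop 3: in=1111 → 1111 (no change)
  #5 pop 4: in=0000 → 0111 (no change)
  #6 pop 0: in=1111 → 1100 (was 0100); enqueue [3]
  #7 pop 1: in=1111 → 1001 (no change)
  #8 pop 3: in=1111 → 1111 (no change)

Fixpoint:
  val[0] = 1100
  val[1] = 1001
  val[2] = 1111
  val[3] = 1111
  val[4] = 0111

1100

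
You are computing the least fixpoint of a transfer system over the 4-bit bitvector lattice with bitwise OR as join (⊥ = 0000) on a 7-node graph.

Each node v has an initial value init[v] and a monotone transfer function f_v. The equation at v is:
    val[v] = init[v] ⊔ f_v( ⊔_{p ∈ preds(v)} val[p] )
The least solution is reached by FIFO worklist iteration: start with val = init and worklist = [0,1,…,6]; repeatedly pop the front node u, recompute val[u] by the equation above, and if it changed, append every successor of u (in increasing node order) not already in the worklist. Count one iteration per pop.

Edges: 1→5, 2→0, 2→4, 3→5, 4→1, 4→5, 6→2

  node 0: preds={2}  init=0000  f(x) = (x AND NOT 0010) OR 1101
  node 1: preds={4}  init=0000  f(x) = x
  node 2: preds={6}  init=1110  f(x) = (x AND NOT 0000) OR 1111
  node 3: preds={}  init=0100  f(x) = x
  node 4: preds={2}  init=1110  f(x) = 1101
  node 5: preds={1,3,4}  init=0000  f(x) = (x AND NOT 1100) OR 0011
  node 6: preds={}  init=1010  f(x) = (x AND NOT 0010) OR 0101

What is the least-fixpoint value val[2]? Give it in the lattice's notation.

Worklist (11 pops):
  #1 pop 0: in=1110 → 1101 (was 0000); enqueue []
  #2 pop 1: in=1110 → 1110 (was 0000); enqueue []
  #3 pop 2: in=1010 → 1111 (was 1110); enqueue [0]
  #4 pop 3: in=0000 → 0100 (no change)
  #5 pop 4: in=1111 → 1111 (was 1110); enqueue [1]
  #6 pop 5: in=1111 → 0011 (was 0000); enqueue []
  #7 pop 6: in=0000 → 1111 (was 1010); enqueue [2]
  #8 pop 0: in=1111 → 1101 (no change)
  #9 pop 1: in=1111 → 1111 (was 1110); enqueue [5]
  #10 pop 2: in=1111 → 1111 (no change)
  #11 pop 5: in=1111 → 0011 (no change)

Fixpoint:
  val[0] = 1101
  val[1] = 1111
  val[2] = 1111
  val[3] = 0100
  val[4] = 1111
  val[5] = 0011
  val[6] = 1111

1111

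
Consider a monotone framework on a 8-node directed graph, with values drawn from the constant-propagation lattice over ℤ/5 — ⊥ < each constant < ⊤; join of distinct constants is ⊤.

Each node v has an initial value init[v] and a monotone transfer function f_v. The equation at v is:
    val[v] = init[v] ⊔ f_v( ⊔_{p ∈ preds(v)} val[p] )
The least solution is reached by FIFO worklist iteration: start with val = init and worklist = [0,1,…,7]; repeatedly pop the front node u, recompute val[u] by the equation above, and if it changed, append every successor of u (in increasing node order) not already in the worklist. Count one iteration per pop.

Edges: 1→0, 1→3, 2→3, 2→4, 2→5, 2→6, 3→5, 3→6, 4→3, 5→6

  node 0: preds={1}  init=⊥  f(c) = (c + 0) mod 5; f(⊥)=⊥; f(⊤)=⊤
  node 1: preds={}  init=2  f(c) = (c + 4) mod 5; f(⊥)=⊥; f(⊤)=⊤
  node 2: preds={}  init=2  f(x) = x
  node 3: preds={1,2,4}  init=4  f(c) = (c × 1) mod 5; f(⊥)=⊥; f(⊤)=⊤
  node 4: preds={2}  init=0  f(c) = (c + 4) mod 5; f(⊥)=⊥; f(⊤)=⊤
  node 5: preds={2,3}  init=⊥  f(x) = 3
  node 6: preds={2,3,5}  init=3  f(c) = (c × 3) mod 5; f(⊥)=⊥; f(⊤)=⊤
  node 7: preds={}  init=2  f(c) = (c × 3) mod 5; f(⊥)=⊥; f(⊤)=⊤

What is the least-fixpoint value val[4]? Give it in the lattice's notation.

⊤

Trace (9 dequeues):
  [1] u=0 | in 2 | out 2 | prev ⊥ | push {}
  [2] u=1 | in ⊥ | out 2 | ==
  [3] u=2 | in ⊥ | out 2 | ==
  [4] u=3 | in ⊤ | out ⊤ | prev 4 | push {}
  [5] u=4 | in 2 | out ⊤ | prev 0 | push {3}
  [6] u=5 | in ⊤ | out 3 | prev ⊥ | push {}
  [7] u=6 | in ⊤ | out ⊤ | prev 3 | push {}
  [8] u=7 | in ⊥ | out 2 | ==
  [9] u=3 | in ⊤ | out ⊤ | ==

Converged values:
  [0] 2
  [1] 2
  [2] 2
  [3] ⊤
  [4] ⊤
  [5] 3
  [6] ⊤
  [7] 2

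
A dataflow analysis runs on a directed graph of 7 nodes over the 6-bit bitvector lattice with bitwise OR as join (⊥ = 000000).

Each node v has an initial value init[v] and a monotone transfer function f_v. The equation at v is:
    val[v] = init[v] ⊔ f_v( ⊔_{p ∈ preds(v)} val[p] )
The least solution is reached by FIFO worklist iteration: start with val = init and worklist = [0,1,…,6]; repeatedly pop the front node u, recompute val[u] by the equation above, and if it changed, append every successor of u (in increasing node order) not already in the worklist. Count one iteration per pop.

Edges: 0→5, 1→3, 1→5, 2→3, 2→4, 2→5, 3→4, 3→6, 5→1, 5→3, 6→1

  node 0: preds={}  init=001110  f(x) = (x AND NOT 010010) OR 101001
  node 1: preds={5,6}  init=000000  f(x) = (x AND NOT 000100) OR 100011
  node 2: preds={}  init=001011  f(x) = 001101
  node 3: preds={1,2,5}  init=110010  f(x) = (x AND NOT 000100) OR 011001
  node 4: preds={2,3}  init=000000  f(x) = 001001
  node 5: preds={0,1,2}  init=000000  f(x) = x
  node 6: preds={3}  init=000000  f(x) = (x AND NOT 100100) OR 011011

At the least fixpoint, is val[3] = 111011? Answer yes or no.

yes

Iteration log — 12 steps:
  step 1. node 0  ⊔preds=000000  new=101111  old=001110  +wl: 
  step 2. node 1  ⊔preds=000000  new=100011  old=000000  +wl: 
  step 3. node 2  ⊔preds=000000  new=001111  old=001011  +wl: 
  step 4. node 3  ⊔preds=101111  new=111011  old=110010  +wl: 
  step 5. node 4  ⊔preds=111111  new=001001  old=000000  +wl: 
  step 6. node 5  ⊔preds=101111  new=101111  old=000000  +wl: 1,3
  step 7. node 6  ⊔preds=111011  new=011011  old=000000  +wl: 
  step 8. node 1  ⊔preds=111111  new=111011  old=100011  +wl: 5
  step 9. node 3  ⊔preds=111111  new=111011  stable
  step 10. node 5  ⊔preds=111111  new=111111  old=101111  +wl: 1,3
  step 11. node 1  ⊔preds=111111  new=111011  stable
  step 12. node 3  ⊔preds=111111  new=111011  stable

Least fixpoint reached:
  node 0: 101111
  node 1: 111011
  node 2: 001111
  node 3: 111011
  node 4: 001001
  node 5: 111111
  node 6: 011011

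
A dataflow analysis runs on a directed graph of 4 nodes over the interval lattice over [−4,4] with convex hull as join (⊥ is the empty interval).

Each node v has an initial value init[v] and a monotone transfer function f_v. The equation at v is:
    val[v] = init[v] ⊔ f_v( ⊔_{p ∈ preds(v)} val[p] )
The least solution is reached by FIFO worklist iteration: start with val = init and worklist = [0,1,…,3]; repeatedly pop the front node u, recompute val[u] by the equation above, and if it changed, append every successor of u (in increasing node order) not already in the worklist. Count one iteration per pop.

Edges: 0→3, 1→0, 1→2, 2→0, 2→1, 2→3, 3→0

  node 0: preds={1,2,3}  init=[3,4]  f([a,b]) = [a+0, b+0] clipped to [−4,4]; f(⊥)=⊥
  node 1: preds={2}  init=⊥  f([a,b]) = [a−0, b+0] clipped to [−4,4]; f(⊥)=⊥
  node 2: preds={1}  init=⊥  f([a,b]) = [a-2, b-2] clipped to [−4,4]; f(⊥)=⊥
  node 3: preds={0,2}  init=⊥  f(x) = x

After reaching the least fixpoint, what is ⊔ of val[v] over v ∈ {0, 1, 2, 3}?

[3,4]

Worklist (5 pops):
  #1 pop 0: in=⊥ → [3,4] (no change)
  #2 pop 1: in=⊥ → ⊥ (no change)
  #3 pop 2: in=⊥ → ⊥ (no change)
  #4 pop 3: in=[3,4] → [3,4] (was ⊥); enqueue [0]
  #5 pop 0: in=[3,4] → [3,4] (no change)

Fixpoint:
  val[0] = [3,4]
  val[1] = ⊥
  val[2] = ⊥
  val[3] = [3,4]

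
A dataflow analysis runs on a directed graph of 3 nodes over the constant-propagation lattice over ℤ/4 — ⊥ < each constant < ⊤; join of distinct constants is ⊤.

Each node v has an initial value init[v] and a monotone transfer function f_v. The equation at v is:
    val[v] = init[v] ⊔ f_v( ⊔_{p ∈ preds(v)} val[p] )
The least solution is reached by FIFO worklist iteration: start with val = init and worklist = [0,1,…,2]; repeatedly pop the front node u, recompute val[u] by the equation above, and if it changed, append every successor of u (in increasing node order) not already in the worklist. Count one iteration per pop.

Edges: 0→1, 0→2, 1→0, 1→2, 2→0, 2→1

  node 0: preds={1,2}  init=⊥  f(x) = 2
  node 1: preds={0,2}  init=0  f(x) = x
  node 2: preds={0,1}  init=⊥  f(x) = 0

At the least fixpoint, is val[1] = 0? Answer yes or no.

Worklist (5 pops):
  #1 pop 0: in=0 → 2 (was ⊥); enqueue []
  #2 pop 1: in=2 → ⊤ (was 0); enqueue [0]
  #3 pop 2: in=⊤ → 0 (was ⊥); enqueue [1]
  #4 pop 0: in=⊤ → 2 (no change)
  #5 pop 1: in=⊤ → ⊤ (no change)

Fixpoint:
  val[0] = 2
  val[1] = ⊤
  val[2] = 0

no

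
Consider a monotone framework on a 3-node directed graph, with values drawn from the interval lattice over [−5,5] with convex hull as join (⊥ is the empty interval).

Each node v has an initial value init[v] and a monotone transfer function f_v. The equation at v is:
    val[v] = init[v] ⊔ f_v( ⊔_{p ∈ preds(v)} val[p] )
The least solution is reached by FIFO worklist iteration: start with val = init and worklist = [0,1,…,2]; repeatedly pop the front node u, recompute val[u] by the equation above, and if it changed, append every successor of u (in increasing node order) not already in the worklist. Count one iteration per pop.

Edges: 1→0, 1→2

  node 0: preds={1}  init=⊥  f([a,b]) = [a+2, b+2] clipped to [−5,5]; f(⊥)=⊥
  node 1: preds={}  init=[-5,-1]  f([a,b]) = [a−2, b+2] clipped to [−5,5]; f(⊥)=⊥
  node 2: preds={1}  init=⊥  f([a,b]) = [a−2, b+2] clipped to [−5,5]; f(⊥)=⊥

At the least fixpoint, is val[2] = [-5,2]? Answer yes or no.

Iteration log — 3 steps:
  step 1. node 0  ⊔preds=[-5,-1]  new=[-3,1]  old=⊥  +wl: 
  step 2. node 1  ⊔preds=⊥  new=[-5,-1]  stable
  step 3. node 2  ⊔preds=[-5,-1]  new=[-5,1]  old=⊥  +wl: 

Least fixpoint reached:
  node 0: [-3,1]
  node 1: [-5,-1]
  node 2: [-5,1]

no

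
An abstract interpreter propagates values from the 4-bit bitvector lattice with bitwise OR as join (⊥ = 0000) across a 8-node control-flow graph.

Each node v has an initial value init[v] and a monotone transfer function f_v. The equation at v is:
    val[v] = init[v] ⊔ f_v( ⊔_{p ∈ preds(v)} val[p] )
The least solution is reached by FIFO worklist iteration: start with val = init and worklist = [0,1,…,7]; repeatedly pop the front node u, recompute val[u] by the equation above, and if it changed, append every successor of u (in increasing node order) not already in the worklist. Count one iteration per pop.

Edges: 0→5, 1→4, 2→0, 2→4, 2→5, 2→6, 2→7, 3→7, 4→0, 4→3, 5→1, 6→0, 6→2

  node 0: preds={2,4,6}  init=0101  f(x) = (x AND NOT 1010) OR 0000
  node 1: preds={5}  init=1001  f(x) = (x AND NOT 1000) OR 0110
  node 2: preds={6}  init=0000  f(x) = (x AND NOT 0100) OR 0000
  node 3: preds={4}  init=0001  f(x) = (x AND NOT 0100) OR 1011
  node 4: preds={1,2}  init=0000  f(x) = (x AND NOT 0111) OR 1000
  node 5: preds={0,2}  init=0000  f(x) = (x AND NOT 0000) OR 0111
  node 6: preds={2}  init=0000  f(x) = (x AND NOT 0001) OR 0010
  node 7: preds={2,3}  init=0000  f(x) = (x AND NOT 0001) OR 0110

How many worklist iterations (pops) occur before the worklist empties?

17

Worklist (17 pops):
  #1 pop 0: in=0000 → 0101 (no change)
  #2 pop 1: in=0000 → 1111 (was 1001); enqueue []
  #3 pop 2: in=0000 → 0000 (no change)
  #4 pop 3: in=0000 → 1011 (was 0001); enqueue []
  #5 pop 4: in=1111 → 1000 (was 0000); enqueue [0,3]
  #6 pop 5: in=0101 → 0111 (was 0000); enqueue [1]
  #7 pop 6: in=0000 → 0010 (was 0000); enqueue [2]
  #8 pop 7: in=1011 → 1110 (was 0000); enqueue []
  #9 pop 0: in=1010 → 0101 (no change)
  #10 pop 3: in=1000 → 1011 (no change)
  #11 pop 1: in=0111 → 1111 (no change)
  #12 pop 2: in=0010 → 0010 (was 0000); enqueue [0,4,5,6,7]
  #13 pop 0: in=1010 → 0101 (no change)
  #14 pop 4: in=1111 → 1000 (no change)
  #15 pop 5: in=0111 → 0111 (no change)
  #16 pop 6: in=0010 → 0010 (no change)
  #17 pop 7: in=1011 → 1110 (no change)

Fixpoint:
  val[0] = 0101
  val[1] = 1111
  val[2] = 0010
  val[3] = 1011
  val[4] = 1000
  val[5] = 0111
  val[6] = 0010
  val[7] = 1110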